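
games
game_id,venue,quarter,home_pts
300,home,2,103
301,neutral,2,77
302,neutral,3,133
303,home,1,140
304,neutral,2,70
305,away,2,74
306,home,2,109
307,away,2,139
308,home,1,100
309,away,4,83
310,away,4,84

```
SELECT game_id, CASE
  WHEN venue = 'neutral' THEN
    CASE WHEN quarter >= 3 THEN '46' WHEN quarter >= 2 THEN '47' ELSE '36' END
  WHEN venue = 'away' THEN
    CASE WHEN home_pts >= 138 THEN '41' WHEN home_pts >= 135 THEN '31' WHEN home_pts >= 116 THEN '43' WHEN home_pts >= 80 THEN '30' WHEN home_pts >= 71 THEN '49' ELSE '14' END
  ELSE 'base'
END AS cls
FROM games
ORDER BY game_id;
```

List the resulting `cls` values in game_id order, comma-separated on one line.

base, 47, 46, base, 47, 49, base, 41, base, 30, 30

game_id=300: venue='home' → outer ELSE → base
game_id=301: venue='neutral' → inner[quarter >= 2] → 47
game_id=302: venue='neutral' → inner[quarter >= 3] → 46
game_id=303: venue='home' → outer ELSE → base
game_id=304: venue='neutral' → inner[quarter >= 2] → 47
game_id=305: venue='away' → inner[home_pts >= 71] → 49
game_id=306: venue='home' → outer ELSE → base
game_id=307: venue='away' → inner[home_pts >= 138] → 41
game_id=308: venue='home' → outer ELSE → base
game_id=309: venue='away' → inner[home_pts >= 80] → 30
game_id=310: venue='away' → inner[home_pts >= 80] → 30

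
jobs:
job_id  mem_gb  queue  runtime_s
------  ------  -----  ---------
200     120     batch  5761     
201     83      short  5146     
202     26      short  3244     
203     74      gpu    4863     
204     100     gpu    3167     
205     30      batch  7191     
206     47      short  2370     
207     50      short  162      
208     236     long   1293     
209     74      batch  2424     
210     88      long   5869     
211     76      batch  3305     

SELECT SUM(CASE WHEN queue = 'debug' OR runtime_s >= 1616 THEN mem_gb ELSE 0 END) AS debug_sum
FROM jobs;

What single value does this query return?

job_id=200: ✓ → 120
job_id=201: ✓ → 83
job_id=202: ✓ → 26
job_id=203: ✓ → 74
job_id=204: ✓ → 100
job_id=205: ✓ → 30
job_id=206: ✓ → 47
job_id=207: ✗
job_id=208: ✗
job_id=209: ✓ → 74
job_id=210: ✓ → 88
job_id=211: ✓ → 76
debug_sum = 120 + 83 + 26 + 74 + 100 + 30 + 47 + 74 + 88 + 76 = 718

718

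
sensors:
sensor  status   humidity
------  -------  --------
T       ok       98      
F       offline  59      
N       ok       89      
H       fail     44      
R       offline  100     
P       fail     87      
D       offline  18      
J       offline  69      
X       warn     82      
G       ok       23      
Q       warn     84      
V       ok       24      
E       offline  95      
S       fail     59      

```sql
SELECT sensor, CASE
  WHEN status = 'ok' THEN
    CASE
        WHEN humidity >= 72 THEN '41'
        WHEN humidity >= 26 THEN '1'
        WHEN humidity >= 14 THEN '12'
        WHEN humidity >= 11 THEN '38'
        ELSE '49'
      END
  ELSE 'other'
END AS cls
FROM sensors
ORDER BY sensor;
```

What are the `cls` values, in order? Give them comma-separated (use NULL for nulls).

sensor=D: status='offline' → outer ELSE → other
sensor=E: status='offline' → outer ELSE → other
sensor=F: status='offline' → outer ELSE → other
sensor=G: status='ok' → inner[humidity >= 14] → 12
sensor=H: status='fail' → outer ELSE → other
sensor=J: status='offline' → outer ELSE → other
sensor=N: status='ok' → inner[humidity >= 72] → 41
sensor=P: status='fail' → outer ELSE → other
sensor=Q: status='warn' → outer ELSE → other
sensor=R: status='offline' → outer ELSE → other
sensor=S: status='fail' → outer ELSE → other
sensor=T: status='ok' → inner[humidity >= 72] → 41
sensor=V: status='ok' → inner[humidity >= 14] → 12
sensor=X: status='warn' → outer ELSE → other

other, other, other, 12, other, other, 41, other, other, other, other, 41, 12, other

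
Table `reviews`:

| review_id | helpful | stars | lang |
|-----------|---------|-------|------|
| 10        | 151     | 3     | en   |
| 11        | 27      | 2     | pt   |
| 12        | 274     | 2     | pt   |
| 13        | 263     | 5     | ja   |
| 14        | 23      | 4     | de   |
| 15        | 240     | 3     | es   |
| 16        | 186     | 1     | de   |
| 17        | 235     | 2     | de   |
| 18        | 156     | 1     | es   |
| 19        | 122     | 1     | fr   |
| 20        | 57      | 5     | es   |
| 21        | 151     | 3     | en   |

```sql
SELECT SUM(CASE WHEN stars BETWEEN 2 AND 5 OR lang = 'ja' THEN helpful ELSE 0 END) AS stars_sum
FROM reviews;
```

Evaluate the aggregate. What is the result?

1421

review_id=10: ✓ → 151
review_id=11: ✓ → 27
review_id=12: ✓ → 274
review_id=13: ✓ → 263
review_id=14: ✓ → 23
review_id=15: ✓ → 240
review_id=16: ✗
review_id=17: ✓ → 235
review_id=18: ✗
review_id=19: ✗
review_id=20: ✓ → 57
review_id=21: ✓ → 151
stars_sum = 151 + 27 + 274 + 263 + 23 + 240 + 235 + 57 + 151 = 1421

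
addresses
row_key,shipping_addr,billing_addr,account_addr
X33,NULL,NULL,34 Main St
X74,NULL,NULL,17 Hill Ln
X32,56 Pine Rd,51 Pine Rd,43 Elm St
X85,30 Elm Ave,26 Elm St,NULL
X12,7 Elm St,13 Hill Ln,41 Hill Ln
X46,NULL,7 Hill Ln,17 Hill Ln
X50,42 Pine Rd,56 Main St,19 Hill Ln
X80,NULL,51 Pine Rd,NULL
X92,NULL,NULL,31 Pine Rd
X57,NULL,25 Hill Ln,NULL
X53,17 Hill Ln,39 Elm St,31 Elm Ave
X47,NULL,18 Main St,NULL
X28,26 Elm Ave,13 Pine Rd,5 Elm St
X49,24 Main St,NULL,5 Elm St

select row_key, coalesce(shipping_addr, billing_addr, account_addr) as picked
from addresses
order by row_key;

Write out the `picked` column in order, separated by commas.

7 Elm St, 26 Elm Ave, 56 Pine Rd, 34 Main St, 7 Hill Ln, 18 Main St, 24 Main St, 42 Pine Rd, 17 Hill Ln, 25 Hill Ln, 17 Hill Ln, 51 Pine Rd, 30 Elm Ave, 31 Pine Rd

row_key=X12: shipping_addr=7 Elm St → 7 Elm St
row_key=X28: shipping_addr=26 Elm Ave → 26 Elm Ave
row_key=X32: shipping_addr=56 Pine Rd → 56 Pine Rd
row_key=X33: shipping_addr=NULL, billing_addr=NULL, account_addr=34 Main St → 34 Main St
row_key=X46: shipping_addr=NULL, billing_addr=7 Hill Ln → 7 Hill Ln
row_key=X47: shipping_addr=NULL, billing_addr=18 Main St → 18 Main St
row_key=X49: shipping_addr=24 Main St → 24 Main St
row_key=X50: shipping_addr=42 Pine Rd → 42 Pine Rd
row_key=X53: shipping_addr=17 Hill Ln → 17 Hill Ln
row_key=X57: shipping_addr=NULL, billing_addr=25 Hill Ln → 25 Hill Ln
row_key=X74: shipping_addr=NULL, billing_addr=NULL, account_addr=17 Hill Ln → 17 Hill Ln
row_key=X80: shipping_addr=NULL, billing_addr=51 Pine Rd → 51 Pine Rd
row_key=X85: shipping_addr=30 Elm Ave → 30 Elm Ave
row_key=X92: shipping_addr=NULL, billing_addr=NULL, account_addr=31 Pine Rd → 31 Pine Rd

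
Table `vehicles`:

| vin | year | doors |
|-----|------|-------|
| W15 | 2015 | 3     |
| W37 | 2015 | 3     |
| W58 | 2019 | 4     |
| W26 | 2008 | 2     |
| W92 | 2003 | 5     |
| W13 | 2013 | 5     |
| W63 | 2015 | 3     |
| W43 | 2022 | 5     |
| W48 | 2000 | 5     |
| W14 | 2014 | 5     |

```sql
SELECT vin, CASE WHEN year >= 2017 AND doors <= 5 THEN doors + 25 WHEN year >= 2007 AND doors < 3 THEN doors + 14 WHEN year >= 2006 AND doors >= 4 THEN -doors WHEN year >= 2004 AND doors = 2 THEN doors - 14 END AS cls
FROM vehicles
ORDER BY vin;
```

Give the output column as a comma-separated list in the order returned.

-5, -5, NULL, 16, NULL, 30, NULL, 29, NULL, NULL

vin=W13: year >= 2006 AND doors >= 4 → -5
vin=W14: year >= 2006 AND doors >= 4 → -5
vin=W15: (no match → NULL) → NULL
vin=W26: year >= 2007 AND doors < 3 → 16
vin=W37: (no match → NULL) → NULL
vin=W43: year >= 2017 AND doors <= 5 → 30
vin=W48: (no match → NULL) → NULL
vin=W58: year >= 2017 AND doors <= 5 → 29
vin=W63: (no match → NULL) → NULL
vin=W92: (no match → NULL) → NULL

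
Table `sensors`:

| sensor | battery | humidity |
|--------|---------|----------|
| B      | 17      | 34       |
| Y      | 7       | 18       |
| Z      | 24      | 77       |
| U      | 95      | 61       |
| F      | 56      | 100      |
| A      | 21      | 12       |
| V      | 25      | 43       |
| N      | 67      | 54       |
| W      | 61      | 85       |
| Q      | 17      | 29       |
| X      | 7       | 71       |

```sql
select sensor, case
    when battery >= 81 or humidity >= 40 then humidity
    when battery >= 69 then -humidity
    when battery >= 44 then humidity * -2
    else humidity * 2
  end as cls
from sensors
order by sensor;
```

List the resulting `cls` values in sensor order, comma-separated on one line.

sensor=A: ELSE → 24
sensor=B: ELSE → 68
sensor=F: battery >= 81 or humidity >= 40 → 100
sensor=N: battery >= 81 or humidity >= 40 → 54
sensor=Q: ELSE → 58
sensor=U: battery >= 81 or humidity >= 40 → 61
sensor=V: battery >= 81 or humidity >= 40 → 43
sensor=W: battery >= 81 or humidity >= 40 → 85
sensor=X: battery >= 81 or humidity >= 40 → 71
sensor=Y: ELSE → 36
sensor=Z: battery >= 81 or humidity >= 40 → 77

24, 68, 100, 54, 58, 61, 43, 85, 71, 36, 77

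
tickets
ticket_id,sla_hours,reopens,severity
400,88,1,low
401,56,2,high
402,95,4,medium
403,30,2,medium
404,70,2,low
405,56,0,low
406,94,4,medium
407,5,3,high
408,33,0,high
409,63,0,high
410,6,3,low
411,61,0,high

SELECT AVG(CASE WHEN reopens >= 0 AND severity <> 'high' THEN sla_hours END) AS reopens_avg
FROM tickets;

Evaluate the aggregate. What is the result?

62.7142857143

ticket_id=400: ✓ → 88
ticket_id=401: ✗
ticket_id=402: ✓ → 95
ticket_id=403: ✓ → 30
ticket_id=404: ✓ → 70
ticket_id=405: ✓ → 56
ticket_id=406: ✓ → 94
ticket_id=407: ✗
ticket_id=408: ✗
ticket_id=409: ✗
ticket_id=410: ✓ → 6
ticket_id=411: ✗
reopens_avg = (88 + 95 + 30 + 70 + 56 + 94 + 6) / 7 = 62.7142857143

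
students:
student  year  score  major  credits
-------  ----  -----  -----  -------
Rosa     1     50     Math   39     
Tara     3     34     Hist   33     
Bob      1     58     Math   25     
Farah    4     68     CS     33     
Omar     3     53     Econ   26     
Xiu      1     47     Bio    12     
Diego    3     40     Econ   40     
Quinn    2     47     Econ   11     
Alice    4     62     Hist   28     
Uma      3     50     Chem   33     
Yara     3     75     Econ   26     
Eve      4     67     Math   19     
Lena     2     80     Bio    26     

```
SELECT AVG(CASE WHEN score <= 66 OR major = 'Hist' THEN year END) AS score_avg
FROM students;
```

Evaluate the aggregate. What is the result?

student=Rosa: ✓ → 1
student=Tara: ✓ → 3
student=Bob: ✓ → 1
student=Farah: ✗
student=Omar: ✓ → 3
student=Xiu: ✓ → 1
student=Diego: ✓ → 3
student=Quinn: ✓ → 2
student=Alice: ✓ → 4
student=Uma: ✓ → 3
student=Yara: ✗
student=Eve: ✗
student=Lena: ✗
score_avg = (1 + 3 + 1 + 3 + 1 + 3 + 2 + 4 + 3) / 9 = 2.3333333333

2.3333333333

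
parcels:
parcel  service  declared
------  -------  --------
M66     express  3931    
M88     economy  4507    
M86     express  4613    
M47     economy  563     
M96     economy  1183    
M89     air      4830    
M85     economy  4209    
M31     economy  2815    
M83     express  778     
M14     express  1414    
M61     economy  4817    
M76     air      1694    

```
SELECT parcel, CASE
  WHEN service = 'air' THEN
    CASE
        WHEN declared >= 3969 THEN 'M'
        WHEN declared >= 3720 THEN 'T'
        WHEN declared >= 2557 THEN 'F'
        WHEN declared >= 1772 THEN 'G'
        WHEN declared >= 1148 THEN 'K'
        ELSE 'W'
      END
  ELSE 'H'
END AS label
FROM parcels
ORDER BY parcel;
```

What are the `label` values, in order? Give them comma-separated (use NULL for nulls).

H, H, H, H, H, K, H, H, H, H, M, H

parcel=M14: service='express' → outer ELSE → H
parcel=M31: service='economy' → outer ELSE → H
parcel=M47: service='economy' → outer ELSE → H
parcel=M61: service='economy' → outer ELSE → H
parcel=M66: service='express' → outer ELSE → H
parcel=M76: service='air' → inner[declared >= 1148] → K
parcel=M83: service='express' → outer ELSE → H
parcel=M85: service='economy' → outer ELSE → H
parcel=M86: service='express' → outer ELSE → H
parcel=M88: service='economy' → outer ELSE → H
parcel=M89: service='air' → inner[declared >= 3969] → M
parcel=M96: service='economy' → outer ELSE → H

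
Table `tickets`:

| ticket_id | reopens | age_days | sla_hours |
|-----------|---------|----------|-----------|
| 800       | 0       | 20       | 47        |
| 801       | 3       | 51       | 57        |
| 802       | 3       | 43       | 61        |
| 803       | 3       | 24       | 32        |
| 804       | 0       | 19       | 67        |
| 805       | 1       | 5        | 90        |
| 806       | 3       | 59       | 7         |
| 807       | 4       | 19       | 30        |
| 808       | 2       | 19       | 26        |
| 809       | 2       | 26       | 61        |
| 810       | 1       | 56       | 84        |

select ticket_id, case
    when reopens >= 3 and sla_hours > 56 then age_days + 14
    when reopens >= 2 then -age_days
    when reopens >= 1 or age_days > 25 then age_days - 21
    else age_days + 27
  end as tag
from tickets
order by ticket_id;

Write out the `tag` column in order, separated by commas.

ticket_id=800: ELSE → 47
ticket_id=801: reopens >= 3 and sla_hours > 56 → 65
ticket_id=802: reopens >= 3 and sla_hours > 56 → 57
ticket_id=803: reopens >= 2 → -24
ticket_id=804: ELSE → 46
ticket_id=805: reopens >= 1 or age_days > 25 → -16
ticket_id=806: reopens >= 2 → -59
ticket_id=807: reopens >= 2 → -19
ticket_id=808: reopens >= 2 → -19
ticket_id=809: reopens >= 2 → -26
ticket_id=810: reopens >= 1 or age_days > 25 → 35

47, 65, 57, -24, 46, -16, -59, -19, -19, -26, 35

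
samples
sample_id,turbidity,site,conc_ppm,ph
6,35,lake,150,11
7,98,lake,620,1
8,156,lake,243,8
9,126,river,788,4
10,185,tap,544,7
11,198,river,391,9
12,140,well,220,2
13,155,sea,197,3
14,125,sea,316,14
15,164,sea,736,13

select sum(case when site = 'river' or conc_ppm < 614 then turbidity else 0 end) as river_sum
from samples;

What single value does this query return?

1120

sample_id=6: ✓ → 35
sample_id=7: ✗
sample_id=8: ✓ → 156
sample_id=9: ✓ → 126
sample_id=10: ✓ → 185
sample_id=11: ✓ → 198
sample_id=12: ✓ → 140
sample_id=13: ✓ → 155
sample_id=14: ✓ → 125
sample_id=15: ✗
river_sum = 35 + 156 + 126 + 185 + 198 + 140 + 155 + 125 = 1120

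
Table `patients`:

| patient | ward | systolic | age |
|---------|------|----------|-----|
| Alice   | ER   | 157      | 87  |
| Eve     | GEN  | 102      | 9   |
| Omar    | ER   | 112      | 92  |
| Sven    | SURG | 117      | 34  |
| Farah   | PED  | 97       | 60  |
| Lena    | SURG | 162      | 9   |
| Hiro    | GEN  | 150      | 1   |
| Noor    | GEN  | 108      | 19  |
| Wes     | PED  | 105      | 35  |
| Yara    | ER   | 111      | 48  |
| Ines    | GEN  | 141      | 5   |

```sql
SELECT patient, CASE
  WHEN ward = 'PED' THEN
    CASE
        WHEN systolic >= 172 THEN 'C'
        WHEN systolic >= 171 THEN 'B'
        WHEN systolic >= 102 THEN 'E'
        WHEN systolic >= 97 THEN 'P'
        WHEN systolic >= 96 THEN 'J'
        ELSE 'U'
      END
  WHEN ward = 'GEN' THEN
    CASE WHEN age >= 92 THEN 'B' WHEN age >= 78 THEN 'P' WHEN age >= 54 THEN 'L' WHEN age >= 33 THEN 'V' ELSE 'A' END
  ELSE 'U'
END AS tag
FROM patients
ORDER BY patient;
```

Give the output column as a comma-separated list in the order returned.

patient=Alice: ward='ER' → outer ELSE → U
patient=Eve: ward='GEN' → inner[ELSE] → A
patient=Farah: ward='PED' → inner[systolic >= 97] → P
patient=Hiro: ward='GEN' → inner[ELSE] → A
patient=Ines: ward='GEN' → inner[ELSE] → A
patient=Lena: ward='SURG' → outer ELSE → U
patient=Noor: ward='GEN' → inner[ELSE] → A
patient=Omar: ward='ER' → outer ELSE → U
patient=Sven: ward='SURG' → outer ELSE → U
patient=Wes: ward='PED' → inner[systolic >= 102] → E
patient=Yara: ward='ER' → outer ELSE → U

U, A, P, A, A, U, A, U, U, E, U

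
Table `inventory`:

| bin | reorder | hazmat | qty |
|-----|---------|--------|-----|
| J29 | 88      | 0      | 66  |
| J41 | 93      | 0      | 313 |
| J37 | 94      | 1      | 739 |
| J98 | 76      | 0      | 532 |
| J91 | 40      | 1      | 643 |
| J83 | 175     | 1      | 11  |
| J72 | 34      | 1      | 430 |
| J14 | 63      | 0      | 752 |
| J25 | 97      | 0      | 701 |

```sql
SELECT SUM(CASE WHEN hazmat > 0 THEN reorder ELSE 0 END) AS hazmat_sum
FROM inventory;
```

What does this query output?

343

bin=J29: ✗
bin=J41: ✗
bin=J37: ✓ → 94
bin=J98: ✗
bin=J91: ✓ → 40
bin=J83: ✓ → 175
bin=J72: ✓ → 34
bin=J14: ✗
bin=J25: ✗
hazmat_sum = 94 + 40 + 175 + 34 = 343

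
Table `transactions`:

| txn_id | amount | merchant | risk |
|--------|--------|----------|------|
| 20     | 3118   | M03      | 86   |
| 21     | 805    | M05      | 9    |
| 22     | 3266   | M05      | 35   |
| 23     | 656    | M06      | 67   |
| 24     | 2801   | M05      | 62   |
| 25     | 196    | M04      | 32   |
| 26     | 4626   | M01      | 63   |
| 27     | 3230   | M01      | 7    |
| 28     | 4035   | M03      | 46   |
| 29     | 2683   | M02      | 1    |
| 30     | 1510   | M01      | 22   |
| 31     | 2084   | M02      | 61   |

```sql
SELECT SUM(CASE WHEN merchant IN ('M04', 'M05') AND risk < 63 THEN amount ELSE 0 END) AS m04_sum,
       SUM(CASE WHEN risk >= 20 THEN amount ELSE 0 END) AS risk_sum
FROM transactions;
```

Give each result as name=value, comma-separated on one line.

m04_sum=7068, risk_sum=22292

[m04_sum: merchant IN ('M04', 'M05') AND risk < 63]
txn_id=20: ✗
txn_id=21: ✓ → 805
txn_id=22: ✓ → 3266
txn_id=23: ✗
txn_id=24: ✓ → 2801
txn_id=25: ✓ → 196
txn_id=26: ✗
txn_id=27: ✗
txn_id=28: ✗
txn_id=29: ✗
txn_id=30: ✗
txn_id=31: ✗
m04_sum = 805 + 3266 + 2801 + 196 = 7068
—
[risk_sum: risk >= 20]
txn_id=20: ✓ → 3118
txn_id=21: ✗
txn_id=22: ✓ → 3266
txn_id=23: ✓ → 656
txn_id=24: ✓ → 2801
txn_id=25: ✓ → 196
txn_id=26: ✓ → 4626
txn_id=27: ✗
txn_id=28: ✓ → 4035
txn_id=29: ✗
txn_id=30: ✓ → 1510
txn_id=31: ✓ → 2084
risk_sum = 3118 + 3266 + 656 + 2801 + 196 + 4626 + 4035 + 1510 + 2084 = 22292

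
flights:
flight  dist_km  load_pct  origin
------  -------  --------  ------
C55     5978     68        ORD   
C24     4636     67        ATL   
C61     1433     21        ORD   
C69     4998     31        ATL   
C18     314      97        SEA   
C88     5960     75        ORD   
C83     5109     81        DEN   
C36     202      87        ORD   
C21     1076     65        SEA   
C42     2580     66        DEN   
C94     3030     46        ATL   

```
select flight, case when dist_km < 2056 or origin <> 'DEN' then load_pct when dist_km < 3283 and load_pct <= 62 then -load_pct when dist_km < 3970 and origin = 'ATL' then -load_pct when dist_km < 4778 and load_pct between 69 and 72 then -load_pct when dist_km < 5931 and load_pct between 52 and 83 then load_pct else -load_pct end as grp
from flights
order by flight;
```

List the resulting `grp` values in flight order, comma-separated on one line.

flight=C18: dist_km < 2056 or origin <> 'DEN' → 97
flight=C21: dist_km < 2056 or origin <> 'DEN' → 65
flight=C24: dist_km < 2056 or origin <> 'DEN' → 67
flight=C36: dist_km < 2056 or origin <> 'DEN' → 87
flight=C42: dist_km < 5931 and load_pct between 52 and 83 → 66
flight=C55: dist_km < 2056 or origin <> 'DEN' → 68
flight=C61: dist_km < 2056 or origin <> 'DEN' → 21
flight=C69: dist_km < 2056 or origin <> 'DEN' → 31
flight=C83: dist_km < 5931 and load_pct between 52 and 83 → 81
flight=C88: dist_km < 2056 or origin <> 'DEN' → 75
flight=C94: dist_km < 2056 or origin <> 'DEN' → 46

97, 65, 67, 87, 66, 68, 21, 31, 81, 75, 46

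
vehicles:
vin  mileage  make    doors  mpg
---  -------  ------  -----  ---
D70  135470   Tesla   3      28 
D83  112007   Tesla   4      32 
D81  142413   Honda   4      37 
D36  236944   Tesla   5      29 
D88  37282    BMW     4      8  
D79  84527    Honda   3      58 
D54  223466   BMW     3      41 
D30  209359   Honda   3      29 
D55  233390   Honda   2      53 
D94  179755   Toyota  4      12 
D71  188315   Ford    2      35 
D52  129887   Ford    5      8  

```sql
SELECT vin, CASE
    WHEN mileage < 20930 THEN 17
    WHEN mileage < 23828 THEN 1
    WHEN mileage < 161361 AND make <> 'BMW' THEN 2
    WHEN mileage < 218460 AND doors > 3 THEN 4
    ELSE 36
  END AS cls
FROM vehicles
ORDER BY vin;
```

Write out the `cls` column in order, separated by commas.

vin=D30: ELSE → 36
vin=D36: ELSE → 36
vin=D52: mileage < 161361 AND make <> 'BMW' → 2
vin=D54: ELSE → 36
vin=D55: ELSE → 36
vin=D70: mileage < 161361 AND make <> 'BMW' → 2
vin=D71: ELSE → 36
vin=D79: mileage < 161361 AND make <> 'BMW' → 2
vin=D81: mileage < 161361 AND make <> 'BMW' → 2
vin=D83: mileage < 161361 AND make <> 'BMW' → 2
vin=D88: mileage < 218460 AND doors > 3 → 4
vin=D94: mileage < 218460 AND doors > 3 → 4

36, 36, 2, 36, 36, 2, 36, 2, 2, 2, 4, 4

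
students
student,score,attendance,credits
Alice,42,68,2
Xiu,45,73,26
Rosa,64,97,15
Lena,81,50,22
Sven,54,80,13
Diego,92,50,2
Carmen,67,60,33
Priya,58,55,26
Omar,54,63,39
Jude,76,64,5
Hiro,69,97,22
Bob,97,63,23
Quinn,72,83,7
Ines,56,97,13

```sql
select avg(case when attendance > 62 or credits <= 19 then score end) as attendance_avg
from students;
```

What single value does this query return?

student=Alice: ✓ → 42
student=Xiu: ✓ → 45
student=Rosa: ✓ → 64
student=Lena: ✗
student=Sven: ✓ → 54
student=Diego: ✓ → 92
student=Carmen: ✗
student=Priya: ✗
student=Omar: ✓ → 54
student=Jude: ✓ → 76
student=Hiro: ✓ → 69
student=Bob: ✓ → 97
student=Quinn: ✓ → 72
student=Ines: ✓ → 56
attendance_avg = (42 + 45 + 64 + 54 + 92 + 54 + 76 + 69 + 97 + 72 + 56) / 11 = 65.5454545455

65.5454545455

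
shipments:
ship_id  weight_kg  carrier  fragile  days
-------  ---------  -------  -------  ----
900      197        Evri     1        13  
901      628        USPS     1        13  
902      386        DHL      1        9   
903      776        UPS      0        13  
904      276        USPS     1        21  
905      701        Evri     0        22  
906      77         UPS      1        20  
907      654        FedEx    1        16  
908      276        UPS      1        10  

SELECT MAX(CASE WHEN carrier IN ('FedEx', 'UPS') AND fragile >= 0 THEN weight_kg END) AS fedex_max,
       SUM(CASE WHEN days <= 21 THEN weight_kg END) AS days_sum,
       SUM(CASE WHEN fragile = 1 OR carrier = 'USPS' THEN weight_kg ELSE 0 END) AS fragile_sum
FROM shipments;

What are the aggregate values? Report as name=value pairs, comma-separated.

[fedex_max: carrier IN ('FedEx', 'UPS') AND fragile >= 0]
ship_id=900: ✗
ship_id=901: ✗
ship_id=902: ✗
ship_id=903: ✓ → 776
ship_id=904: ✗
ship_id=905: ✗
ship_id=906: ✓ → 77
ship_id=907: ✓ → 654
ship_id=908: ✓ → 276
fedex_max = MAX(776, 77, 654, 276) = 776
—
[days_sum: days <= 21]
ship_id=900: ✓ → 197
ship_id=901: ✓ → 628
ship_id=902: ✓ → 386
ship_id=903: ✓ → 776
ship_id=904: ✓ → 276
ship_id=905: ✗
ship_id=906: ✓ → 77
ship_id=907: ✓ → 654
ship_id=908: ✓ → 276
days_sum = 197 + 628 + 386 + 776 + 276 + 77 + 654 + 276 = 3270
—
[fragile_sum: fragile = 1 OR carrier = 'USPS']
ship_id=900: ✓ → 197
ship_id=901: ✓ → 628
ship_id=902: ✓ → 386
ship_id=903: ✗
ship_id=904: ✓ → 276
ship_id=905: ✗
ship_id=906: ✓ → 77
ship_id=907: ✓ → 654
ship_id=908: ✓ → 276
fragile_sum = 197 + 628 + 386 + 276 + 77 + 654 + 276 = 2494

fedex_max=776, days_sum=3270, fragile_sum=2494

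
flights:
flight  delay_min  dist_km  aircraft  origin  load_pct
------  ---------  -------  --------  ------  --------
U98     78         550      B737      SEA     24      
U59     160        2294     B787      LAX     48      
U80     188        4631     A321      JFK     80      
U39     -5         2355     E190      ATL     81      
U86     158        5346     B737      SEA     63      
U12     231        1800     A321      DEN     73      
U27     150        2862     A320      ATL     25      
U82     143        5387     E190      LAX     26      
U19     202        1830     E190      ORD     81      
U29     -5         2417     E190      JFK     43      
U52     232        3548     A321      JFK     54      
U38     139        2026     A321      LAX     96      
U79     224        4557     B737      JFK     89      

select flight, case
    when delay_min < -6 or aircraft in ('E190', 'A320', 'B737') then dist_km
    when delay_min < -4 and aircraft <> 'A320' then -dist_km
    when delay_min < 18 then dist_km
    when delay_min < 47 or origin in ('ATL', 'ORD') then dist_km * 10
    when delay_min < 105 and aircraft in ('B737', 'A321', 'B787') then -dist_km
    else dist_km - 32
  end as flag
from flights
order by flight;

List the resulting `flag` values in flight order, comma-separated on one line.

flight=U12: ELSE → 1768
flight=U19: delay_min < -6 or aircraft in ('E190', 'A320', 'B737') → 1830
flight=U27: delay_min < -6 or aircraft in ('E190', 'A320', 'B737') → 2862
flight=U29: delay_min < -6 or aircraft in ('E190', 'A320', 'B737') → 2417
flight=U38: ELSE → 1994
flight=U39: delay_min < -6 or aircraft in ('E190', 'A320', 'B737') → 2355
flight=U52: ELSE → 3516
flight=U59: ELSE → 2262
flight=U79: delay_min < -6 or aircraft in ('E190', 'A320', 'B737') → 4557
flight=U80: ELSE → 4599
flight=U82: delay_min < -6 or aircraft in ('E190', 'A320', 'B737') → 5387
flight=U86: delay_min < -6 or aircraft in ('E190', 'A320', 'B737') → 5346
flight=U98: delay_min < -6 or aircraft in ('E190', 'A320', 'B737') → 550

1768, 1830, 2862, 2417, 1994, 2355, 3516, 2262, 4557, 4599, 5387, 5346, 550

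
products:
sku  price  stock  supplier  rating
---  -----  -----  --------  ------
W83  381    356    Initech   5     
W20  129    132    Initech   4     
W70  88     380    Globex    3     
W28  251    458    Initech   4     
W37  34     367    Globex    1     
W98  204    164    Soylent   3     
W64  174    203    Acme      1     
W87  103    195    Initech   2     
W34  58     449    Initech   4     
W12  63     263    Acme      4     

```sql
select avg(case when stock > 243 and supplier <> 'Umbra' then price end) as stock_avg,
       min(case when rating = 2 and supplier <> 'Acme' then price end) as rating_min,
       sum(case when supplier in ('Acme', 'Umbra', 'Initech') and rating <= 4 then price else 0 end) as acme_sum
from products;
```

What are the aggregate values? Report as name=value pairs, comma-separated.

stock_avg=145.8333333333, rating_min=103, acme_sum=778

[stock_avg: stock > 243 and supplier <> 'Umbra']
sku=W83: ✓ → 381
sku=W20: ✗
sku=W70: ✓ → 88
sku=W28: ✓ → 251
sku=W37: ✓ → 34
sku=W98: ✗
sku=W64: ✗
sku=W87: ✗
sku=W34: ✓ → 58
sku=W12: ✓ → 63
stock_avg = (381 + 88 + 251 + 34 + 58 + 63) / 6 = 145.8333333333
—
[rating_min: rating = 2 and supplier <> 'Acme']
sku=W83: ✗
sku=W20: ✗
sku=W70: ✗
sku=W28: ✗
sku=W37: ✗
sku=W98: ✗
sku=W64: ✗
sku=W87: ✓ → 103
sku=W34: ✗
sku=W12: ✗
rating_min = MIN(103) = 103
—
[acme_sum: supplier in ('Acme', 'Umbra', 'Initech') and rating <= 4]
sku=W83: ✗
sku=W20: ✓ → 129
sku=W70: ✗
sku=W28: ✓ → 251
sku=W37: ✗
sku=W98: ✗
sku=W64: ✓ → 174
sku=W87: ✓ → 103
sku=W34: ✓ → 58
sku=W12: ✓ → 63
acme_sum = 129 + 251 + 174 + 103 + 58 + 63 = 778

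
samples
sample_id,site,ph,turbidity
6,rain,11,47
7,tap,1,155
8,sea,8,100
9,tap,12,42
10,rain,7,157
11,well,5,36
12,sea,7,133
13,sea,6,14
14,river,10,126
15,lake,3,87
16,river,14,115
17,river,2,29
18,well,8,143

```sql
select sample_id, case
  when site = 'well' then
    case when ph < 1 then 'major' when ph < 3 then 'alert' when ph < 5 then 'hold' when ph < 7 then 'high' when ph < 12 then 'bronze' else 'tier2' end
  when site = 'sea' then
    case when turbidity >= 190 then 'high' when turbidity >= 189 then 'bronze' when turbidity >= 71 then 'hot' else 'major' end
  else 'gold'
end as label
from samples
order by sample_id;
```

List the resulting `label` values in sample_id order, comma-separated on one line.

sample_id=6: site='rain' → outer ELSE → gold
sample_id=7: site='tap' → outer ELSE → gold
sample_id=8: site='sea' → inner[turbidity >= 71] → hot
sample_id=9: site='tap' → outer ELSE → gold
sample_id=10: site='rain' → outer ELSE → gold
sample_id=11: site='well' → inner[ph < 7] → high
sample_id=12: site='sea' → inner[turbidity >= 71] → hot
sample_id=13: site='sea' → inner[ELSE] → major
sample_id=14: site='river' → outer ELSE → gold
sample_id=15: site='lake' → outer ELSE → gold
sample_id=16: site='river' → outer ELSE → gold
sample_id=17: site='river' → outer ELSE → gold
sample_id=18: site='well' → inner[ph < 12] → bronze

gold, gold, hot, gold, gold, high, hot, major, gold, gold, gold, gold, bronze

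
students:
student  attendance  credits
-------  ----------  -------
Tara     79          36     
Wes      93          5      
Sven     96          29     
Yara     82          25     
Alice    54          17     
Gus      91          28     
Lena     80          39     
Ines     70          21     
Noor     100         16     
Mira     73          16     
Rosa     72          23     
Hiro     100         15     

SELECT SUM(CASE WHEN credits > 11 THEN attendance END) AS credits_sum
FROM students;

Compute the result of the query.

897

student=Tara: ✓ → 79
student=Wes: ✗
student=Sven: ✓ → 96
student=Yara: ✓ → 82
student=Alice: ✓ → 54
student=Gus: ✓ → 91
student=Lena: ✓ → 80
student=Ines: ✓ → 70
student=Noor: ✓ → 100
student=Mira: ✓ → 73
student=Rosa: ✓ → 72
student=Hiro: ✓ → 100
credits_sum = 79 + 96 + 82 + 54 + 91 + 80 + 70 + 100 + 73 + 72 + 100 = 897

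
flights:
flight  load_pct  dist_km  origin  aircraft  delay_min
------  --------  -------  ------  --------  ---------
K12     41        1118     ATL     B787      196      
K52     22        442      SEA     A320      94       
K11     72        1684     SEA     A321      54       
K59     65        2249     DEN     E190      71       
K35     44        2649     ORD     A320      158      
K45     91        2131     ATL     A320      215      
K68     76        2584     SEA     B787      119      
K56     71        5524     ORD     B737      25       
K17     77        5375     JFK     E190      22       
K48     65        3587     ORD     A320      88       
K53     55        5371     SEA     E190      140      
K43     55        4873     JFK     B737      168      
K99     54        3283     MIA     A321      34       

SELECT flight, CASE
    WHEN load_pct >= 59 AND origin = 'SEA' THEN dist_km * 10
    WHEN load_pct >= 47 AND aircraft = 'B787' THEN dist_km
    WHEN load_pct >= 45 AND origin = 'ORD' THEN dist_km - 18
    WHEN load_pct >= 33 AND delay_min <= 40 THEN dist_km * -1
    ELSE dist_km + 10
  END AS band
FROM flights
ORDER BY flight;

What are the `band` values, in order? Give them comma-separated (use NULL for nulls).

flight=K11: load_pct >= 59 AND origin = 'SEA' → 16840
flight=K12: ELSE → 1128
flight=K17: load_pct >= 33 AND delay_min <= 40 → -5375
flight=K35: ELSE → 2659
flight=K43: ELSE → 4883
flight=K45: ELSE → 2141
flight=K48: load_pct >= 45 AND origin = 'ORD' → 3569
flight=K52: ELSE → 452
flight=K53: ELSE → 5381
flight=K56: load_pct >= 45 AND origin = 'ORD' → 5506
flight=K59: ELSE → 2259
flight=K68: load_pct >= 59 AND origin = 'SEA' → 25840
flight=K99: load_pct >= 33 AND delay_min <= 40 → -3283

16840, 1128, -5375, 2659, 4883, 2141, 3569, 452, 5381, 5506, 2259, 25840, -3283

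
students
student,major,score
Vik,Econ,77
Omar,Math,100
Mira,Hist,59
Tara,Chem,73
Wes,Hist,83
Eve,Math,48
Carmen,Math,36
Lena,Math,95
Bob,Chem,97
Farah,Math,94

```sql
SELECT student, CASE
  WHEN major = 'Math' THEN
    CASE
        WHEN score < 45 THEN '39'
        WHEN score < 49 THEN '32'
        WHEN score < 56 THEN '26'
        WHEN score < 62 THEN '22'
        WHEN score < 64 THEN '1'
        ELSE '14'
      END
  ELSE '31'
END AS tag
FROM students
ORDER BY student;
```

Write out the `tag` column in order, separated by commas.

student=Bob: major='Chem' → outer ELSE → 31
student=Carmen: major='Math' → inner[score < 45] → 39
student=Eve: major='Math' → inner[score < 49] → 32
student=Farah: major='Math' → inner[ELSE] → 14
student=Lena: major='Math' → inner[ELSE] → 14
student=Mira: major='Hist' → outer ELSE → 31
student=Omar: major='Math' → inner[ELSE] → 14
student=Tara: major='Chem' → outer ELSE → 31
student=Vik: major='Econ' → outer ELSE → 31
student=Wes: major='Hist' → outer ELSE → 31

31, 39, 32, 14, 14, 31, 14, 31, 31, 31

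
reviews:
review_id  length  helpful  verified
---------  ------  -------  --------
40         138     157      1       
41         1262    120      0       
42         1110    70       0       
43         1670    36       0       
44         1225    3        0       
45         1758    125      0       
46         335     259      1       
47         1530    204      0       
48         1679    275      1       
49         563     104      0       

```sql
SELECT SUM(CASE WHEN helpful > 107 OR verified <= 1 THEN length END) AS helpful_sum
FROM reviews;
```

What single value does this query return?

review_id=40: ✓ → 138
review_id=41: ✓ → 1262
review_id=42: ✓ → 1110
review_id=43: ✓ → 1670
review_id=44: ✓ → 1225
review_id=45: ✓ → 1758
review_id=46: ✓ → 335
review_id=47: ✓ → 1530
review_id=48: ✓ → 1679
review_id=49: ✓ → 563
helpful_sum = 138 + 1262 + 1110 + 1670 + 1225 + 1758 + 335 + 1530 + 1679 + 563 = 11270

11270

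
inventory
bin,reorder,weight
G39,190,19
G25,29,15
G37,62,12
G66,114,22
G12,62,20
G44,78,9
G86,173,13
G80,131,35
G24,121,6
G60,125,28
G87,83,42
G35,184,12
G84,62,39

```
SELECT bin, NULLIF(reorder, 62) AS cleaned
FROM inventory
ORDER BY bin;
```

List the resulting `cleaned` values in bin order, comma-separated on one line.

NULL, 121, 29, 184, NULL, 190, 78, 125, 114, 131, NULL, 173, 83

bin=G12: reorder=62 vs 62: equal → NULL
bin=G24: reorder=121 vs 62: differ → 121
bin=G25: reorder=29 vs 62: differ → 29
bin=G35: reorder=184 vs 62: differ → 184
bin=G37: reorder=62 vs 62: equal → NULL
bin=G39: reorder=190 vs 62: differ → 190
bin=G44: reorder=78 vs 62: differ → 78
bin=G60: reorder=125 vs 62: differ → 125
bin=G66: reorder=114 vs 62: differ → 114
bin=G80: reorder=131 vs 62: differ → 131
bin=G84: reorder=62 vs 62: equal → NULL
bin=G86: reorder=173 vs 62: differ → 173
bin=G87: reorder=83 vs 62: differ → 83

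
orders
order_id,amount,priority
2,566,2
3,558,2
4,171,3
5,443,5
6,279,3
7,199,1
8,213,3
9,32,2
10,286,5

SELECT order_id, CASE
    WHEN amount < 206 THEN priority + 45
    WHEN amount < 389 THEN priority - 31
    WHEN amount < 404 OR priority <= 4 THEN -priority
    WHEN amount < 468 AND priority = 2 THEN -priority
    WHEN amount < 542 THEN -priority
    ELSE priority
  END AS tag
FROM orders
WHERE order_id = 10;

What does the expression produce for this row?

-26

order_id = 10: amount=286, priority=5.
amount < 206 → false
amount < 389 → true → -26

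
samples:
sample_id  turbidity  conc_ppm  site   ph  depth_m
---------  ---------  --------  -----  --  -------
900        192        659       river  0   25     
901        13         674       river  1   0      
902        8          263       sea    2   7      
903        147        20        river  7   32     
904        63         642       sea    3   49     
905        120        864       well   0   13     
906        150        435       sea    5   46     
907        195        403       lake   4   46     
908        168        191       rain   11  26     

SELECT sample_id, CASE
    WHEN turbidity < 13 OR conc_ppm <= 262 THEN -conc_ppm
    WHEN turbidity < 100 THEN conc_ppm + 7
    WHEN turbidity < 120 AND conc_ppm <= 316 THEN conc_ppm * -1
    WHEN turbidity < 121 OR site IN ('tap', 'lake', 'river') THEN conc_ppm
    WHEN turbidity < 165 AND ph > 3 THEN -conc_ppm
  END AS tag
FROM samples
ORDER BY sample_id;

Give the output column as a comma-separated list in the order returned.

sample_id=900: turbidity < 121 OR site IN ('tap', 'lake', 'river') → 659
sample_id=901: turbidity < 100 → 681
sample_id=902: turbidity < 13 OR conc_ppm <= 262 → -263
sample_id=903: turbidity < 13 OR conc_ppm <= 262 → -20
sample_id=904: turbidity < 100 → 649
sample_id=905: turbidity < 121 OR site IN ('tap', 'lake', 'river') → 864
sample_id=906: turbidity < 165 AND ph > 3 → -435
sample_id=907: turbidity < 121 OR site IN ('tap', 'lake', 'river') → 403
sample_id=908: turbidity < 13 OR conc_ppm <= 262 → -191

659, 681, -263, -20, 649, 864, -435, 403, -191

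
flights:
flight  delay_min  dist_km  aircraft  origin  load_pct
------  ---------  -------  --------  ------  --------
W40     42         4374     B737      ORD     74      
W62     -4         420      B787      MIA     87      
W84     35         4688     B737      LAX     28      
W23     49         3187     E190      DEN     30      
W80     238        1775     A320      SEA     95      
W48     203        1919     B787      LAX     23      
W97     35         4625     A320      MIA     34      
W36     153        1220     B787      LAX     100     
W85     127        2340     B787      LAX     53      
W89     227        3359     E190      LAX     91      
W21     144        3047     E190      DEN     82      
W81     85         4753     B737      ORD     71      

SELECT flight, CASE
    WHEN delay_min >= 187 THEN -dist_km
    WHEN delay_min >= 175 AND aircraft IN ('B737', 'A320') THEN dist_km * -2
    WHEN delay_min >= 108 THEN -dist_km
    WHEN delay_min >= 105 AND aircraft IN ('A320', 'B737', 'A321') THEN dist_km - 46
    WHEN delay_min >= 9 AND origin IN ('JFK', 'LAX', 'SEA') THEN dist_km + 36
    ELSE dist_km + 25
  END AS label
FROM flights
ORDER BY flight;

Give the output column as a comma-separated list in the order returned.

-3047, 3212, -1220, 4399, -1919, 445, -1775, 4778, 4724, -2340, -3359, 4650

flight=W21: delay_min >= 108 → -3047
flight=W23: ELSE → 3212
flight=W36: delay_min >= 108 → -1220
flight=W40: ELSE → 4399
flight=W48: delay_min >= 187 → -1919
flight=W62: ELSE → 445
flight=W80: delay_min >= 187 → -1775
flight=W81: ELSE → 4778
flight=W84: delay_min >= 9 AND origin IN ('JFK', 'LAX', 'SEA') → 4724
flight=W85: delay_min >= 108 → -2340
flight=W89: delay_min >= 187 → -3359
flight=W97: ELSE → 4650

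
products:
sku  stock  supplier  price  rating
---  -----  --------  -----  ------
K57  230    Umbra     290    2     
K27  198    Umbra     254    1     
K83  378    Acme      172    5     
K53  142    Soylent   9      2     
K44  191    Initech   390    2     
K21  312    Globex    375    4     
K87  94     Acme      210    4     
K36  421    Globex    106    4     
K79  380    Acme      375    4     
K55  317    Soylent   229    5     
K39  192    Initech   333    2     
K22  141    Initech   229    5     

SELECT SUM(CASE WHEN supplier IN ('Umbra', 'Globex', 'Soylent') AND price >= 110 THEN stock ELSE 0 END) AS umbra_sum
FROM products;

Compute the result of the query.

1057

sku=K57: ✓ → 230
sku=K27: ✓ → 198
sku=K83: ✗
sku=K53: ✗
sku=K44: ✗
sku=K21: ✓ → 312
sku=K87: ✗
sku=K36: ✗
sku=K79: ✗
sku=K55: ✓ → 317
sku=K39: ✗
sku=K22: ✗
umbra_sum = 230 + 198 + 312 + 317 = 1057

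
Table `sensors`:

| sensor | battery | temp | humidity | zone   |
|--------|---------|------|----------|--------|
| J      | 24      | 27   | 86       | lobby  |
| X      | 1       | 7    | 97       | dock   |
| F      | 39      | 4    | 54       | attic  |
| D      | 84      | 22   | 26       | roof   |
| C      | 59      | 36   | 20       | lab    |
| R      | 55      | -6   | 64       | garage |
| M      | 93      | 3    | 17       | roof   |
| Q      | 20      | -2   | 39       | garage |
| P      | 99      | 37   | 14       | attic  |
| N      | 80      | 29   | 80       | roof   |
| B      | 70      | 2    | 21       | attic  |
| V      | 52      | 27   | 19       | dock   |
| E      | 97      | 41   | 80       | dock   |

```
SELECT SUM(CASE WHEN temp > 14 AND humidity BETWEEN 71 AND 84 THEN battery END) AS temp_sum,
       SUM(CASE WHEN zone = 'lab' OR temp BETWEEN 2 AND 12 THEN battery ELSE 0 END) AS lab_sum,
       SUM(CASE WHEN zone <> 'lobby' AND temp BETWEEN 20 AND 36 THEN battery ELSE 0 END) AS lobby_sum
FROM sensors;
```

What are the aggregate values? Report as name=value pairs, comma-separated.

temp_sum=177, lab_sum=262, lobby_sum=275

[temp_sum: temp > 14 AND humidity BETWEEN 71 AND 84]
sensor=J: ✗
sensor=X: ✗
sensor=F: ✗
sensor=D: ✗
sensor=C: ✗
sensor=R: ✗
sensor=M: ✗
sensor=Q: ✗
sensor=P: ✗
sensor=N: ✓ → 80
sensor=B: ✗
sensor=V: ✗
sensor=E: ✓ → 97
temp_sum = 80 + 97 = 177
—
[lab_sum: zone = 'lab' OR temp BETWEEN 2 AND 12]
sensor=J: ✗
sensor=X: ✓ → 1
sensor=F: ✓ → 39
sensor=D: ✗
sensor=C: ✓ → 59
sensor=R: ✗
sensor=M: ✓ → 93
sensor=Q: ✗
sensor=P: ✗
sensor=N: ✗
sensor=B: ✓ → 70
sensor=V: ✗
sensor=E: ✗
lab_sum = 1 + 39 + 59 + 93 + 70 = 262
—
[lobby_sum: zone <> 'lobby' AND temp BETWEEN 20 AND 36]
sensor=J: ✗
sensor=X: ✗
sensor=F: ✗
sensor=D: ✓ → 84
sensor=C: ✓ → 59
sensor=R: ✗
sensor=M: ✗
sensor=Q: ✗
sensor=P: ✗
sensor=N: ✓ → 80
sensor=B: ✗
sensor=V: ✓ → 52
sensor=E: ✗
lobby_sum = 84 + 59 + 80 + 52 = 275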